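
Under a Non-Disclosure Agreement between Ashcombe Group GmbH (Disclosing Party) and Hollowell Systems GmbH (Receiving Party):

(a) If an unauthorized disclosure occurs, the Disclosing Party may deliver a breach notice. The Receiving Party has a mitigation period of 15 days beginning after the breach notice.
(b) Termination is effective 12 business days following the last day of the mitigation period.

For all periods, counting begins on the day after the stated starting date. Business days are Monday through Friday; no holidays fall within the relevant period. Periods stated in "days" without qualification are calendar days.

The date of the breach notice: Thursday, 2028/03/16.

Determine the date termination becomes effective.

2028/04/18

The last day of the mitigation period: 15 calendar days after 2028/03/16 is 2028/03/31.
From Friday, 2028/03/31, 12 business days (Apr 3, Apr 4, Apr 5, Apr 6, …, Apr 14, Apr 17, Apr 18, skipping weekends) brings us to Tuesday, 2028/04/18, which is the date termination becomes effective.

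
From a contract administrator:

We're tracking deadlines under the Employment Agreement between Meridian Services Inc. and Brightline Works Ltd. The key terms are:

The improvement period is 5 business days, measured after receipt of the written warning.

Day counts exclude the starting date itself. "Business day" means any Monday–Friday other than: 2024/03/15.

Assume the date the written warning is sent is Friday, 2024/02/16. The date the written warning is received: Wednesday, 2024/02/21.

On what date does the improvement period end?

2024/02/28

The last day of the improvement period: 5 business days after Wednesday, 2024/02/21, skipping weekends — Feb 22, Feb 23, Feb 26, Feb 27, Feb 28 — lands on Wednesday, 2024/02/28.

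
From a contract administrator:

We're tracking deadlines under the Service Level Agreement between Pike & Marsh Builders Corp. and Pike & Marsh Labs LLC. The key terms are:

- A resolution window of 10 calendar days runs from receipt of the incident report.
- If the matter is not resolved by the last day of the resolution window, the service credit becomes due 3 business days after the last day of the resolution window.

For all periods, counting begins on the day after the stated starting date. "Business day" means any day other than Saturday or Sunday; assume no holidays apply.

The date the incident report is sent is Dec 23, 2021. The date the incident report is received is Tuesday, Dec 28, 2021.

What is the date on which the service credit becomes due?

Adding 10 calendar days to Dec 28, 2021 gives Jan 7, 2022, which is the last day of the resolution window.
The date on which the service credit becomes due: 3 business days after Friday, Jan 7, 2022, skipping weekends — Jan 10, Jan 11, Jan 12 — lands on Wednesday, Jan 12, 2022.

Jan 12, 2022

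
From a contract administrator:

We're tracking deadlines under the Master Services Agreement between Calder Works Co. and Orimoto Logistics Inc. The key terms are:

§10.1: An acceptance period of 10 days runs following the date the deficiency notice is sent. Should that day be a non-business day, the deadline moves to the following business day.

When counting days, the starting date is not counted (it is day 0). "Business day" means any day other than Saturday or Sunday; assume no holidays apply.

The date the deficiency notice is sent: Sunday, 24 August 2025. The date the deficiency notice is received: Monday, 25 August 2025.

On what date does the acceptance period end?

The last day of the acceptance period: 24 August 2025 + 10 days = 3 September 2025. 3 September 2025 is a Wednesday, so no roll-forward applies.

3 September 2025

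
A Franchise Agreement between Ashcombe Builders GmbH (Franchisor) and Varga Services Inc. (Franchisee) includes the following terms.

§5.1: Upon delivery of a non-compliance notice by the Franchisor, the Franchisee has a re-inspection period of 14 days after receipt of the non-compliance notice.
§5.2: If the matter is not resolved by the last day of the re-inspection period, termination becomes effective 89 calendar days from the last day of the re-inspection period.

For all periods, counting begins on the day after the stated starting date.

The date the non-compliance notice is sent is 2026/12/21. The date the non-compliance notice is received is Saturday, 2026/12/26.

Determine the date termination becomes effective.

2027/04/08

The last day of the re-inspection period: 14 calendar days after 2026/12/26 is 2027/01/09.
Adding 89 calendar days to 2027/01/09 gives 2027/04/08, which is the date termination becomes effective.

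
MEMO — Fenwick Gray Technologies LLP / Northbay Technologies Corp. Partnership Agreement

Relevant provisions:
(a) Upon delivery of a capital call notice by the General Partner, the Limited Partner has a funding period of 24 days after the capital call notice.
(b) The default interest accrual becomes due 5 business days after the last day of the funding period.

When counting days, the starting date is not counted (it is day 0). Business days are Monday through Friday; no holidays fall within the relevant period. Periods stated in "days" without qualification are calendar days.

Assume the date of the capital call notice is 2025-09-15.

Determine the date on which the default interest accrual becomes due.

2025-10-16

The last day of the funding period: 24 calendar days after 2025-09-15 is 2025-10-09.
From Thursday, 2025-10-09, 5 business days (Oct 10, Oct 13, Oct 14, Oct 15, Oct 16, skipping weekends) brings us to Thursday, 2025-10-16, which is the date on which the default interest accrual becomes due.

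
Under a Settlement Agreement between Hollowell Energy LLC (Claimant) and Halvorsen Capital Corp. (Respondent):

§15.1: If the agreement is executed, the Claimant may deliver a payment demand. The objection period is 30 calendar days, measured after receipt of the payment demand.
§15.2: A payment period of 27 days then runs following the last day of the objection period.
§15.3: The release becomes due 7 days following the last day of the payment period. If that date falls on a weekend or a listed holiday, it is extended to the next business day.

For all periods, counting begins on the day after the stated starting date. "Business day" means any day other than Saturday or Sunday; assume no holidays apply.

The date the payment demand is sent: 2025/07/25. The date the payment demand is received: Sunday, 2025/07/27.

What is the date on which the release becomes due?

The last day of the objection period: 30 calendar days after 2025/07/27 is 2025/08/26.
The last day of the payment period: 27 calendar days after 2025/08/26 is 2025/09/22.
Adding 7 calendar days to 2025/09/22 gives 2025/09/29, which is the date on which the release becomes due. 2025/09/29 is a Monday, so no roll-forward applies.

2025/09/29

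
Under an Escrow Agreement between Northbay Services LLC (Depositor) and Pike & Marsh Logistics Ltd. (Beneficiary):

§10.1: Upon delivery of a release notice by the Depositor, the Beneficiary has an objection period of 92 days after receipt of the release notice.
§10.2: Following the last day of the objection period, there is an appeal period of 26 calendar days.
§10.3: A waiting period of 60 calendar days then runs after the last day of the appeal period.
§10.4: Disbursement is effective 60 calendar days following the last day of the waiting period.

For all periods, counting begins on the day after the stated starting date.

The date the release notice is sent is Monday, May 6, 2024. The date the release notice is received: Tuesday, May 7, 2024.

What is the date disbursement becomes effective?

December 31, 2024

Adding 92 calendar days to May 7, 2024 gives August 7, 2024, which is the last day of the objection period.
Adding 26 calendar days to August 7, 2024 gives September 2, 2024, which is the last day of the appeal period.
The last day of the waiting period: September 2, 2024 + 60 days = November 1, 2024.
The date disbursement becomes effective: 60 calendar days after November 1, 2024 is December 31, 2024.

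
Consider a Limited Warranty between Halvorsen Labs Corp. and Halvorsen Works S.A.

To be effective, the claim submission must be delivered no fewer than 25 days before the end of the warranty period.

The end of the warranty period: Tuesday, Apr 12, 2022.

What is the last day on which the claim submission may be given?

Mar 18, 2022

Apr 12, 2022 minus 25 days is Mar 18, 2022.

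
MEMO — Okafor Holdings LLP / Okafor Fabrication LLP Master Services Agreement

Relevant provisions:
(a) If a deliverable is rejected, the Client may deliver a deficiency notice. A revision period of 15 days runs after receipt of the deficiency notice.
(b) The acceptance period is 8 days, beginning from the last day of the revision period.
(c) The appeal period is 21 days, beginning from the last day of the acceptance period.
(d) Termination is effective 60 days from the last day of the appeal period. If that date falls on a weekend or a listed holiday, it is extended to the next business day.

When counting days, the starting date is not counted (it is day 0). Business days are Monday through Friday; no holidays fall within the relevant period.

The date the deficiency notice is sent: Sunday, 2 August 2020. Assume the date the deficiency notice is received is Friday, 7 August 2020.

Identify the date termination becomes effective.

19 November 2020

The last day of the revision period: 15 calendar days after 7 August 2020 is 22 August 2020.
The last day of the acceptance period: 22 August 2020 + 8 days = 30 August 2020.
The last day of the appeal period: 21 calendar days after 30 August 2020 is 20 September 2020.
The date termination becomes effective: 20 September 2020 + 60 days = 19 November 2020. 19 November 2020 is a Thursday, so no roll-forward applies.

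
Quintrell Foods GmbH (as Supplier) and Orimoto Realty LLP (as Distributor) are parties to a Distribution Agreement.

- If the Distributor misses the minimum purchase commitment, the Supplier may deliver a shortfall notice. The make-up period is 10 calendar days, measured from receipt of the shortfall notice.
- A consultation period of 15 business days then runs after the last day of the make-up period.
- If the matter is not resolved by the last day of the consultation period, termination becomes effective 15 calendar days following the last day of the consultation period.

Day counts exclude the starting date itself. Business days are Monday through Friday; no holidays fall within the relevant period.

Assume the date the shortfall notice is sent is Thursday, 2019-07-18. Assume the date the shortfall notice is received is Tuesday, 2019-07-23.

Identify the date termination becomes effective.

The last day of the make-up period: 2019-07-23 + 10 days = 2019-08-02.
The last day of the consultation period: counting 15 business days from Friday, 2019-08-02 (Aug 5, Aug 6, Aug 7, Aug 8, …, Aug 21, Aug 22, Aug 23, skipping weekends) reaches Friday, 2019-08-23.
Adding 15 calendar days to 2019-08-23 gives 2019-09-07, which is the date termination becomes effective.

2019-09-07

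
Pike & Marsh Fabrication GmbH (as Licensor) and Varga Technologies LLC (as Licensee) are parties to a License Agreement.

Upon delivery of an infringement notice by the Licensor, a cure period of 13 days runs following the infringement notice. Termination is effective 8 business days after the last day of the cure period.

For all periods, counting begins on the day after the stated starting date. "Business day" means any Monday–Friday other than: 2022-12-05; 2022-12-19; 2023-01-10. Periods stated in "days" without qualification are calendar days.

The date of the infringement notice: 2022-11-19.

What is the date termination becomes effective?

Adding 13 calendar days to 2022-11-19 gives 2022-12-02, which is the last day of the cure period.
From Friday, 2022-12-02, 8 business days (Dec 6, Dec 7, Dec 8, Dec 9, Dec 12, Dec 13, Dec 14, Dec 15, skipping weekends and the listed holiday on Dec 5) brings us to Thursday, 2022-12-15, which is the date termination becomes effective.

2022-12-15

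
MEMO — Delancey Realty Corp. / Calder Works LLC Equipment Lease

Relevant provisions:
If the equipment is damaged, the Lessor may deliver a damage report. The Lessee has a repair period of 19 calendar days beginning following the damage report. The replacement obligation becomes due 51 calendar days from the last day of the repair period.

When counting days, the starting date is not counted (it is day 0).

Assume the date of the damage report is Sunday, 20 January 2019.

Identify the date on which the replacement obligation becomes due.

31 March 2019

The last day of the repair period: 19 calendar days after 20 January 2019 is 8 February 2019.
The date on which the replacement obligation becomes due: 51 calendar days after 8 February 2019 is 31 March 2019.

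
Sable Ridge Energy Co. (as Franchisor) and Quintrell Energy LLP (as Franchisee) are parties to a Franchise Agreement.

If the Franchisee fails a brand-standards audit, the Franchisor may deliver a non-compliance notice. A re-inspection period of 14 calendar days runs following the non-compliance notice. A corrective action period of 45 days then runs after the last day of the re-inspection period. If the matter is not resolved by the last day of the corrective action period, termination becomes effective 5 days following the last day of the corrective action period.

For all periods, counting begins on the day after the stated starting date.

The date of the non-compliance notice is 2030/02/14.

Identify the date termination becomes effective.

The last day of the re-inspection period: 14 calendar days after 2030/02/14 is 2030/02/28.
The last day of the corrective action period: 2030/02/28 + 45 days = 2030/04/14.
The date termination becomes effective: 2030/04/14 + 5 days = 2030/04/19.

2030/04/19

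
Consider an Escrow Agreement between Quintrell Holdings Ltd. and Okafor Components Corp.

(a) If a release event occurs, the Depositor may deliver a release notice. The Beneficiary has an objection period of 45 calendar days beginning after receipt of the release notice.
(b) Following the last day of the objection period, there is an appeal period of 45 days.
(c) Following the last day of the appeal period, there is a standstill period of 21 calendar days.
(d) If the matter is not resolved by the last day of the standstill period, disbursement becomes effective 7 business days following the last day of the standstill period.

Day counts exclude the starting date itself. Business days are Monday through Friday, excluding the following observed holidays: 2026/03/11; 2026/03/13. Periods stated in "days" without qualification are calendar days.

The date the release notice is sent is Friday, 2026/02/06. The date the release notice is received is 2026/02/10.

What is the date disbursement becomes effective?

The last day of the objection period: 45 calendar days after 2026/02/10 is 2026/03/27.
The last day of the appeal period: 45 calendar days after 2026/03/27 is 2026/05/11.
Adding 21 calendar days to 2026/05/11 gives 2026/06/01, which is the last day of the standstill period.
From Monday, 2026/06/01, 7 business days (Jun 2, Jun 3, Jun 4, Jun 5, Jun 8, Jun 9, Jun 10, skipping weekends) brings us to Wednesday, 2026/06/10, which is the date disbursement becomes effective.

2026/06/10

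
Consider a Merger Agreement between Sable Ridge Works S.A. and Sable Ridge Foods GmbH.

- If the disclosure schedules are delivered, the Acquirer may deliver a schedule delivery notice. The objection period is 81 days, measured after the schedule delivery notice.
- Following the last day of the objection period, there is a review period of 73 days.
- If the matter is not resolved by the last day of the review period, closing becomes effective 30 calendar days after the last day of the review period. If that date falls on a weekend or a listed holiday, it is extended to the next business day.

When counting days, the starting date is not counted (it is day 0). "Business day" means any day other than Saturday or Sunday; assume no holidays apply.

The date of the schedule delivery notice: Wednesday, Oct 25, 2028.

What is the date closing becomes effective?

The last day of the objection period: Oct 25, 2028 + 81 days = Jan 14, 2029.
The last day of the review period: 73 calendar days after Jan 14, 2029 is Mar 28, 2029.
The date closing becomes effective: 30 calendar days after Mar 28, 2029 is Apr 27, 2029. Apr 27, 2029 is a Friday, so no roll-forward applies.

Apr 27, 2029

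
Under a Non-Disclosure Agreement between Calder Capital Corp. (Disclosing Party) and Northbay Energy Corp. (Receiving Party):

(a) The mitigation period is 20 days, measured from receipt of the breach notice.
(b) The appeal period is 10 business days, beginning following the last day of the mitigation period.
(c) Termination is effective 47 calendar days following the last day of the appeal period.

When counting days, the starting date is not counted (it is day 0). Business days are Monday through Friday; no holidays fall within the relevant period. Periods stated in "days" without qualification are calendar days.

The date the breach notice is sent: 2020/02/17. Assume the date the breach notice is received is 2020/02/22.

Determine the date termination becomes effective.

2020/05/13

The last day of the mitigation period: 2020/02/22 + 20 days = 2020/03/13.
The last day of the appeal period: counting 10 business days from Friday, 2020/03/13 (Mar 16, Mar 17, Mar 18, Mar 19, Mar 20, Mar 23, Mar 24, Mar 25, Mar 26, Mar 27, skipping weekends) reaches Friday, 2020/03/27.
Adding 47 calendar days to 2020/03/27 gives 2020/05/13, which is the date termination becomes effective.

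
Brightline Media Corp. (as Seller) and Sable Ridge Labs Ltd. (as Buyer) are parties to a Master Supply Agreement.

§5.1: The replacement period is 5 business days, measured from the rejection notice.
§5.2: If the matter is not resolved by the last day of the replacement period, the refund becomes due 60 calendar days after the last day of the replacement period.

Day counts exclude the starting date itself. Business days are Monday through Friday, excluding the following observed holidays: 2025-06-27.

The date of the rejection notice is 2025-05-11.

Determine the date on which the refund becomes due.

The last day of the replacement period: 5 business days after Sunday, 2025-05-11, skipping weekends — May 12, May 13, May 14, May 15, May 16 — lands on Friday, 2025-05-16.
Adding 60 calendar days to 2025-05-16 gives 2025-07-15, which is the date on which the refund becomes due.

2025-07-15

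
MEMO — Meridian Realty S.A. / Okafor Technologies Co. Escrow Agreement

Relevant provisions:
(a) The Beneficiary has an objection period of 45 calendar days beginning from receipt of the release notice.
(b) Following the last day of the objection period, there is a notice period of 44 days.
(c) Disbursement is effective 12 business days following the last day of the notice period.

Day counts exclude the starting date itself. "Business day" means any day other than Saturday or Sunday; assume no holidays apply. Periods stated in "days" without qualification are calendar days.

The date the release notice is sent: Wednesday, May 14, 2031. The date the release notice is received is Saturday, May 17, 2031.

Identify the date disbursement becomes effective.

The last day of the objection period: 45 calendar days after May 17, 2031 is Jul 1, 2031.
The last day of the notice period: Jul 1, 2031 + 44 days = Aug 14, 2031.
The date disbursement becomes effective: counting 12 business days from Thursday, Aug 14, 2031 (Aug 15, Aug 18, Aug 19, Aug 20, …, Aug 28, Aug 29, Sep 1, skipping weekends) reaches Monday, Sep 1, 2031.

Sep 1, 2031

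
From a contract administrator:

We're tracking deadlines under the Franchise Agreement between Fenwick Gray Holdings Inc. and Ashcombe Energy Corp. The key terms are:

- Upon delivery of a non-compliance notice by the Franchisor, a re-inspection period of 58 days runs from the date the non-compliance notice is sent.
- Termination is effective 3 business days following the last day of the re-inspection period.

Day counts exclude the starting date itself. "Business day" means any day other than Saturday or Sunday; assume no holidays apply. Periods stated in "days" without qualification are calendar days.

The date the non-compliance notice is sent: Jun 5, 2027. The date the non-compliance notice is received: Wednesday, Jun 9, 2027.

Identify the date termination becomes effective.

Aug 5, 2027

Adding 58 calendar days to Jun 5, 2027 gives Aug 2, 2027, which is the last day of the re-inspection period.
The date termination becomes effective: 3 business days after Monday, Aug 2, 2027, skipping weekends — Aug 3, Aug 4, Aug 5 — lands on Thursday, Aug 5, 2027.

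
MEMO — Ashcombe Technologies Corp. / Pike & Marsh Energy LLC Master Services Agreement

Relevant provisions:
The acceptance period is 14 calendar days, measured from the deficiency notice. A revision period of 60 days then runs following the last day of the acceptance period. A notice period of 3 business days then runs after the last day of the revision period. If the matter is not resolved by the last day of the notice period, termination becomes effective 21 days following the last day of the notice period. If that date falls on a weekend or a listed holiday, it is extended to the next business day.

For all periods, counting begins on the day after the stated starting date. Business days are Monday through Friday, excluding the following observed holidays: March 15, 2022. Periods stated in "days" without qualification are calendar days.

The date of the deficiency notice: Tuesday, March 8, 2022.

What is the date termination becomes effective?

June 15, 2022

Adding 14 calendar days to March 8, 2022 gives March 22, 2022, which is the last day of the acceptance period.
Adding 60 calendar days to March 22, 2022 gives May 21, 2022, which is the last day of the revision period.
From Saturday, May 21, 2022, 3 business days (May 23, May 24, May 25, skipping weekends) brings us to Wednesday, May 25, 2022, which is the last day of the notice period.
The date termination becomes effective: May 25, 2022 + 21 days = June 15, 2022. June 15, 2022 is a Wednesday and is not a listed holiday, so no roll-forward applies.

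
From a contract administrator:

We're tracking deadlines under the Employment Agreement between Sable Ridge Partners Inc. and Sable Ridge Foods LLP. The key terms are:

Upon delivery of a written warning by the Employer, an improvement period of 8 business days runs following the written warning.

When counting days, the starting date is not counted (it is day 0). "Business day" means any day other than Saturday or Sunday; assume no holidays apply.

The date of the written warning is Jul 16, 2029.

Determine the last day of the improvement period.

Jul 26, 2029

The last day of the improvement period: 8 business days after Monday, Jul 16, 2029, skipping weekends — Jul 17, Jul 18, Jul 19, Jul 20, Jul 23, Jul 24, Jul 25, Jul 26 — lands on Thursday, Jul 26, 2029.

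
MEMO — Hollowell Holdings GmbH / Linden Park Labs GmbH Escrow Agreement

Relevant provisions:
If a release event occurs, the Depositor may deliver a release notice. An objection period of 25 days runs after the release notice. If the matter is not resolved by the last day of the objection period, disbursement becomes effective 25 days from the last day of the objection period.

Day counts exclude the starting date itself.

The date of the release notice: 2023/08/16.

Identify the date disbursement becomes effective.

2023/10/05

Adding 25 calendar days to 2023/08/16 gives 2023/09/10, which is the last day of the objection period.
The date disbursement becomes effective: 25 calendar days after 2023/09/10 is 2023/10/05.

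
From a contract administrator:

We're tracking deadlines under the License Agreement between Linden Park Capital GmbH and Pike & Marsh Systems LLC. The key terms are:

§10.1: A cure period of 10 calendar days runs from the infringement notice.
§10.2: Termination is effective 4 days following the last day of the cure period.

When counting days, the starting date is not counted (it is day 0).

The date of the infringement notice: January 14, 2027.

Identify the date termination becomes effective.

January 28, 2027

The last day of the cure period: 10 calendar days after January 14, 2027 is January 24, 2027.
Adding 4 calendar days to January 24, 2027 gives January 28, 2027, which is the date termination becomes effective.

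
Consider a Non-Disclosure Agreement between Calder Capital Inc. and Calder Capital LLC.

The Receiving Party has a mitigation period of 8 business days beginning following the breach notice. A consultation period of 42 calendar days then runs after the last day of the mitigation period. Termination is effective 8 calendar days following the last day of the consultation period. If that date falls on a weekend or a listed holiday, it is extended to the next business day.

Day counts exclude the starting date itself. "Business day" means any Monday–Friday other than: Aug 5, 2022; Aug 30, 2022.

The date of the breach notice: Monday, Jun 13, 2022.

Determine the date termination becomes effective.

From Monday, Jun 13, 2022, 8 business days (Jun 14, Jun 15, Jun 16, Jun 17, Jun 20, Jun 21, Jun 22, Jun 23, skipping weekends) brings us to Thursday, Jun 23, 2022, which is the last day of the mitigation period.
Adding 42 calendar days to Jun 23, 2022 gives Aug 4, 2022, which is the last day of the consultation period.
The date termination becomes effective: Aug 4, 2022 + 8 days = Aug 12, 2022. Aug 12, 2022 is a Friday and is not a listed holiday, so no roll-forward applies.

Aug 12, 2022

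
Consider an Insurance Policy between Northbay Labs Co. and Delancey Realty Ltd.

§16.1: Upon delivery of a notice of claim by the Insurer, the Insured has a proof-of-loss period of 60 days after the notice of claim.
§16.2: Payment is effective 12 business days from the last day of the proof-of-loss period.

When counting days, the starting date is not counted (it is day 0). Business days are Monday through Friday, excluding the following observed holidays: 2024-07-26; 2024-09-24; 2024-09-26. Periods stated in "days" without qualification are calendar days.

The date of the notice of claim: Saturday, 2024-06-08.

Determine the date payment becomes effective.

The last day of the proof-of-loss period: 2024-06-08 + 60 days = 2024-08-07.
The date payment becomes effective: counting 12 business days from Wednesday, 2024-08-07 (Aug 8, Aug 9, Aug 12, Aug 13, …, Aug 21, Aug 22, Aug 23, skipping weekends) reaches Friday, 2024-08-23.

2024-08-23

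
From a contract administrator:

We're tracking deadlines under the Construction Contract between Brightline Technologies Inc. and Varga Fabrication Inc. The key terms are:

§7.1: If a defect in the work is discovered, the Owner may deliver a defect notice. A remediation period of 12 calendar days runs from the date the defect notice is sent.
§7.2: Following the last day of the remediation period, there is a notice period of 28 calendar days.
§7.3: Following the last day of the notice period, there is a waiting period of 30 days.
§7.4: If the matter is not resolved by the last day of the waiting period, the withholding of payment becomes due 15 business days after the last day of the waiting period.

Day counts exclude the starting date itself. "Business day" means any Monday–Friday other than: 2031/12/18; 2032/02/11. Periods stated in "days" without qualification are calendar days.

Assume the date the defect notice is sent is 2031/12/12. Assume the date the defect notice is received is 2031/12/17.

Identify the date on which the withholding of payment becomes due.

2032/03/12

The last day of the remediation period: 12 calendar days after 2031/12/12 is 2031/12/24.
The last day of the notice period: 2031/12/24 + 28 days = 2032/01/21.
The last day of the waiting period: 30 calendar days after 2032/01/21 is 2032/02/20.
The date on which the withholding of payment becomes due: 15 business days after Friday, 2032/02/20, skipping weekends — Feb 23, Feb 24, Feb 25, Feb 26, …, Mar 10, Mar 11, Mar 12 — lands on Friday, 2032/03/12.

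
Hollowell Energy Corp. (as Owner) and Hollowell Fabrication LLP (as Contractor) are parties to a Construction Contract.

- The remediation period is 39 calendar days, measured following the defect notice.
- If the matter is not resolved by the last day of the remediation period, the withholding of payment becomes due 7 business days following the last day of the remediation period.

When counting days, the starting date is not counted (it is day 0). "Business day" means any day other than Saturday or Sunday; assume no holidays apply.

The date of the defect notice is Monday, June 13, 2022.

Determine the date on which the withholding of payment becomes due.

Adding 39 calendar days to June 13, 2022 gives July 22, 2022, which is the last day of the remediation period.
From Friday, July 22, 2022, 7 business days (Jul 25, Jul 26, Jul 27, Jul 28, Jul 29, Aug 1, Aug 2, skipping weekends) brings us to Tuesday, August 2, 2022, which is the date on which the withholding of payment becomes due.

August 2, 2022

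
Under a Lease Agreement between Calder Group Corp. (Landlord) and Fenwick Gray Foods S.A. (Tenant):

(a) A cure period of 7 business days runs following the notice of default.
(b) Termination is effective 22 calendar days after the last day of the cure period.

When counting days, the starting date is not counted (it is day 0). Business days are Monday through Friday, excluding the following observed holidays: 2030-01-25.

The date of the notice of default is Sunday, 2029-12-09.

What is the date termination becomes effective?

The last day of the cure period: counting 7 business days from Sunday, 2029-12-09 (Dec 10, Dec 11, Dec 12, Dec 13, Dec 14, Dec 17, Dec 18, skipping weekends) reaches Tuesday, 2029-12-18.
The date termination becomes effective: 2029-12-18 + 22 days = 2030-01-09.

2030-01-09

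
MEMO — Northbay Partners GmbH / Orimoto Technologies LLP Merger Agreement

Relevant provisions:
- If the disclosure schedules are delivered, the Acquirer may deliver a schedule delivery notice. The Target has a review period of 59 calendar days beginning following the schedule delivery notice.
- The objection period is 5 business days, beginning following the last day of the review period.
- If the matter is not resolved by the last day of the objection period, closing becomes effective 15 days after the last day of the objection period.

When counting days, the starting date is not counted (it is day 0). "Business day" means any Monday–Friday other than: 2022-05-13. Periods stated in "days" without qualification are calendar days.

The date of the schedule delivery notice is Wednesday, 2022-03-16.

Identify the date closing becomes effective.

2022-06-04

Adding 59 calendar days to 2022-03-16 gives 2022-05-14, which is the last day of the review period.
From Saturday, 2022-05-14, 5 business days (May 16, May 17, May 18, May 19, May 20, skipping weekends) brings us to Friday, 2022-05-20, which is the last day of the objection period.
The date closing becomes effective: 2022-05-20 + 15 days = 2022-06-04.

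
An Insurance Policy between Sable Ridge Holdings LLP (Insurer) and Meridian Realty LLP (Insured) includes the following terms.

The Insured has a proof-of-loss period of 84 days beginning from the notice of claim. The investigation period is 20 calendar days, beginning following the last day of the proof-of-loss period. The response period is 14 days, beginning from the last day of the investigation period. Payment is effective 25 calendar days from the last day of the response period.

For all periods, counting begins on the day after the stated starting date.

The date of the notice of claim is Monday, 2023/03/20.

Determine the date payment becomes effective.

2023/08/10

Adding 84 calendar days to 2023/03/20 gives 2023/06/12, which is the last day of the proof-of-loss period.
Adding 20 calendar days to 2023/06/12 gives 2023/07/02, which is the last day of the investigation period.
The last day of the response period: 14 calendar days after 2023/07/02 is 2023/07/16.
The date payment becomes effective: 25 calendar days after 2023/07/16 is 2023/08/10.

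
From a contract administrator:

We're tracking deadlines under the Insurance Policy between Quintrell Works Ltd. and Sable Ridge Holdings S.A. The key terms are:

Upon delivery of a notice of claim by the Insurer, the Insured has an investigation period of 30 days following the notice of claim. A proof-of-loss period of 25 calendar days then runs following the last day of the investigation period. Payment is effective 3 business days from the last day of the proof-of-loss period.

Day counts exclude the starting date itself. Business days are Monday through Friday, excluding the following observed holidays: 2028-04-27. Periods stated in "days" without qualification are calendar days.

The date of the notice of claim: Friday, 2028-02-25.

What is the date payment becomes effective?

2028-04-25

The last day of the investigation period: 2028-02-25 + 30 days = 2028-03-26.
Adding 25 calendar days to 2028-03-26 gives 2028-04-20, which is the last day of the proof-of-loss period.
The date payment becomes effective: counting 3 business days from Thursday, 2028-04-20 (Apr 21, Apr 24, Apr 25, skipping weekends) reaches Tuesday, 2028-04-25.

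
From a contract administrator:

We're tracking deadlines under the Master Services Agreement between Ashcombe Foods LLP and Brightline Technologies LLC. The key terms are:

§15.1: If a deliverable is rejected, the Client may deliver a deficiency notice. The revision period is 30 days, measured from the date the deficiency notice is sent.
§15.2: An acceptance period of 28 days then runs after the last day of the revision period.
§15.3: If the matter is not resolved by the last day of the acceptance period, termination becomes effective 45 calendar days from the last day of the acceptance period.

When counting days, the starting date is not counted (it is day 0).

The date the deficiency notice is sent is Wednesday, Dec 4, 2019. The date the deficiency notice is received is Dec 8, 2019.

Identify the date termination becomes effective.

Mar 16, 2020

The last day of the revision period: Dec 4, 2019 + 30 days = Jan 3, 2020.
The last day of the acceptance period: 28 calendar days after Jan 3, 2020 is Jan 31, 2020.
The date termination becomes effective: Jan 31, 2020 + 45 days = Mar 16, 2020.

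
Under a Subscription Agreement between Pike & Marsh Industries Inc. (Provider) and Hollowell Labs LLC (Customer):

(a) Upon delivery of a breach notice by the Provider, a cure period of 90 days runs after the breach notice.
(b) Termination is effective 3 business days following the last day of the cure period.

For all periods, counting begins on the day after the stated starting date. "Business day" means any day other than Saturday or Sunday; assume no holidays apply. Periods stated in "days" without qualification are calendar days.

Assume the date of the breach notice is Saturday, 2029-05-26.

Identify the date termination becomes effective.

Adding 90 calendar days to 2029-05-26 gives 2029-08-24, which is the last day of the cure period.
From Friday, 2029-08-24, 3 business days (Aug 27, Aug 28, Aug 29, skipping weekends) brings us to Wednesday, 2029-08-29, which is the date termination becomes effective.

2029-08-29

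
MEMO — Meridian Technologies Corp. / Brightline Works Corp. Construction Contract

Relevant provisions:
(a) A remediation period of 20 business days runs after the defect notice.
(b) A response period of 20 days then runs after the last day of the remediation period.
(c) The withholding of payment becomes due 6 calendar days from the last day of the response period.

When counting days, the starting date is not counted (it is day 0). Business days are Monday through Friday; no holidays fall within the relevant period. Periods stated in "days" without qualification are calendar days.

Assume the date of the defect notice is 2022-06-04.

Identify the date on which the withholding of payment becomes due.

2022-07-27

The last day of the remediation period: counting 20 business days from Saturday, 2022-06-04 (Jun 6, Jun 7, Jun 8, Jun 9, …, Jun 29, Jun 30, Jul 1, skipping weekends) reaches Friday, 2022-07-01.
Adding 20 calendar days to 2022-07-01 gives 2022-07-21, which is the last day of the response period.
The date on which the withholding of payment becomes due: 6 calendar days after 2022-07-21 is 2022-07-27.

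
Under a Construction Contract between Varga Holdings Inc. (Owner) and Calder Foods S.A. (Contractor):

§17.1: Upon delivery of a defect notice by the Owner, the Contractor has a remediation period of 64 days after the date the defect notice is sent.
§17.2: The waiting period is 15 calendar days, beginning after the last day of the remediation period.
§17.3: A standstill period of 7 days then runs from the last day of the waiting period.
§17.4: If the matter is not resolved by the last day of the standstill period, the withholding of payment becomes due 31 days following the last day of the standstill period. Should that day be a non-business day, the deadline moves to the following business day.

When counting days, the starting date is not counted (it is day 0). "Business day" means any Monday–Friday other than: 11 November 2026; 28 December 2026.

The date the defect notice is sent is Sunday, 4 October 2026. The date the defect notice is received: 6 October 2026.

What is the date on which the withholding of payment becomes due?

29 January 2027

The last day of the remediation period: 64 calendar days after 4 October 2026 is 7 December 2026.
The last day of the waiting period: 15 calendar days after 7 December 2026 is 22 December 2026.
Adding 7 calendar days to 22 December 2026 gives 29 December 2026, which is the last day of the standstill period.
The date on which the withholding of payment becomes due: 29 December 2026 + 31 days = 29 January 2027. 29 January 2027 is a Friday and is not a listed holiday, so no roll-forward applies.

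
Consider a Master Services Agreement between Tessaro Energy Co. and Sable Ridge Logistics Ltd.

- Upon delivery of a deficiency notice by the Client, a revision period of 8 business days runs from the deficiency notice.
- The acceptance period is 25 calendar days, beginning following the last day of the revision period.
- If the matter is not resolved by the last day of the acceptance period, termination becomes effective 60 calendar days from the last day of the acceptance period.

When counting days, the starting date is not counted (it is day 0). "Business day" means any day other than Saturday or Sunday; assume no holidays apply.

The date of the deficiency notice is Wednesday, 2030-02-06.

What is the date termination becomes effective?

From Wednesday, 2030-02-06, 8 business days (Feb 7, Feb 8, Feb 11, Feb 12, Feb 13, Feb 14, Feb 15, Feb 18, skipping weekends) brings us to Monday, 2030-02-18, which is the last day of the revision period.
The last day of the acceptance period: 2030-02-18 + 25 days = 2030-03-15.
Adding 60 calendar days to 2030-03-15 gives 2030-05-14, which is the date termination becomes effective.

2030-05-14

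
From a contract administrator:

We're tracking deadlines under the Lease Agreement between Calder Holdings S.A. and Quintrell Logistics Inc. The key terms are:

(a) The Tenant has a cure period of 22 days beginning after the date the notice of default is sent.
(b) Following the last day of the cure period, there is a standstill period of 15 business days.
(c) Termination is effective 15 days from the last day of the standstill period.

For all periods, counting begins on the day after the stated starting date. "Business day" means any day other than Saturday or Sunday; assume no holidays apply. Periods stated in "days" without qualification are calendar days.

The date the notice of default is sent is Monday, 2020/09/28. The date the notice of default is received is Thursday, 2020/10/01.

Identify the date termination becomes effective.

2020/11/25

The last day of the cure period: 22 calendar days after 2020/09/28 is 2020/10/20.
The last day of the standstill period: 15 business days after Tuesday, 2020/10/20, skipping weekends — Oct 21, Oct 22, Oct 23, Oct 26, …, Nov 6, Nov 9, Nov 10 — lands on Tuesday, 2020/11/10.
The date termination becomes effective: 15 calendar days after 2020/11/10 is 2020/11/25.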